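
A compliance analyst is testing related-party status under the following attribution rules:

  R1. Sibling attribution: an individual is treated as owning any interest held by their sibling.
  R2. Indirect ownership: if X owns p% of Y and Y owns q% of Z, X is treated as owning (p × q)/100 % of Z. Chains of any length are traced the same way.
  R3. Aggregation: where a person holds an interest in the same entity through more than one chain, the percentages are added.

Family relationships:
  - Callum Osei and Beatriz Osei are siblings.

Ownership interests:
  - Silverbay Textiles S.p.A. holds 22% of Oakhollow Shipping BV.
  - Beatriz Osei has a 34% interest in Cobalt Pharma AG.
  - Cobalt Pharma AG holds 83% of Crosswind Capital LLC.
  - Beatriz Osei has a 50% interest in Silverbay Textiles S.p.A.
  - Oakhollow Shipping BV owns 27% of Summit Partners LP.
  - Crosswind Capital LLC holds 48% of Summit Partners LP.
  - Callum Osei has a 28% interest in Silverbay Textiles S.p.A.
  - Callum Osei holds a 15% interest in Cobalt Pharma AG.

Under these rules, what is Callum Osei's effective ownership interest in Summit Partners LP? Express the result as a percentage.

24.1548%

By sibling attribution (R1), Callum Osei is treated as also owning Beatriz Osei's interest in Cobalt Pharma AG, giving 15% + 34% = 49%.
By sibling attribution (R1), Callum Osei is treated as also owning Beatriz Osei's interest in Silverbay Textiles S.p.A, giving 28% + 50% = 78%.
Chain via Cobalt Pharma AG → Crosswind Capital LLC (R2): 49% × 83% × 48% = 19.5216% of Summit Partners LP.
Chain via Silverbay Textiles S.p.A. → Oakhollow Shipping BV (R2): 78% × 22% × 27% = 4.6332% of Summit Partners LP.
Aggregating (R3): 19.5216% + 4.6332% = 24.1548%.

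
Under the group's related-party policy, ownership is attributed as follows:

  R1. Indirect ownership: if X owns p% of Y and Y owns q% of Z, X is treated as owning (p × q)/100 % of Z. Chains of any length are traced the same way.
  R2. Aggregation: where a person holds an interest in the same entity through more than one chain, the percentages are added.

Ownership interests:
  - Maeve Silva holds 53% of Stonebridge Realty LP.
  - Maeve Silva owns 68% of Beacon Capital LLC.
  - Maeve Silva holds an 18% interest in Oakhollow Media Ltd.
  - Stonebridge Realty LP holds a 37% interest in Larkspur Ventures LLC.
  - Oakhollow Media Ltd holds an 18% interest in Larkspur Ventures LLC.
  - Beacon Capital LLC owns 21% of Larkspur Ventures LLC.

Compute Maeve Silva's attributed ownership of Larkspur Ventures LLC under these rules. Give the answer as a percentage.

Chain via Oakhollow Media Ltd (R1): 18% × 18% = 3.24% of Larkspur Ventures LLC.
Chain via Stonebridge Realty LP (R1): 53% × 37% = 19.61% of Larkspur Ventures LLC.
Chain via Beacon Capital LLC (R1): 68% × 21% = 14.28% of Larkspur Ventures LLC.
Aggregating (R2): 3.24% + 19.61% + 14.28% = 37.13%.

37.13%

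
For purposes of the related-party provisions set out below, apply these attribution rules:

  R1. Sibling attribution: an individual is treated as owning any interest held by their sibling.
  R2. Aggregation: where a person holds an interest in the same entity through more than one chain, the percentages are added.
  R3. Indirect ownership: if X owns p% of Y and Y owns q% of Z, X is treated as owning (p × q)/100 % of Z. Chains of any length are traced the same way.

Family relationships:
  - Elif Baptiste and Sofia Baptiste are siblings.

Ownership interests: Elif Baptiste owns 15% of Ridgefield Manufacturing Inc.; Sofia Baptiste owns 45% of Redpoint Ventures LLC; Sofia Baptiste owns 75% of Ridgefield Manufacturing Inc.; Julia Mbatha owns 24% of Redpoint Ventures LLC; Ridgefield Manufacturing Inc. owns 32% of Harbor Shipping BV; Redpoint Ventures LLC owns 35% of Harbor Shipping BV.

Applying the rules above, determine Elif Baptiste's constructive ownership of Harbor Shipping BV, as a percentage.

44.55%

By sibling attribution (R1), Elif Baptiste is treated as also owning Sofia Baptiste's interest in Ridgefield Manufacturing Inc, giving 15% + 75% = 90%.
By sibling attribution (R1), Elif Baptiste is treated as owning Sofia Baptiste's 45% interest in Redpoint Ventures LLC.
Chain via Ridgefield Manufacturing Inc. (R3): 90% × 32% = 28.8% of Harbor Shipping BV.
Chain via Redpoint Ventures LLC (R3): 45% × 35% = 15.75% of Harbor Shipping BV.
Aggregating (R2): 28.8% + 15.75% = 44.55%.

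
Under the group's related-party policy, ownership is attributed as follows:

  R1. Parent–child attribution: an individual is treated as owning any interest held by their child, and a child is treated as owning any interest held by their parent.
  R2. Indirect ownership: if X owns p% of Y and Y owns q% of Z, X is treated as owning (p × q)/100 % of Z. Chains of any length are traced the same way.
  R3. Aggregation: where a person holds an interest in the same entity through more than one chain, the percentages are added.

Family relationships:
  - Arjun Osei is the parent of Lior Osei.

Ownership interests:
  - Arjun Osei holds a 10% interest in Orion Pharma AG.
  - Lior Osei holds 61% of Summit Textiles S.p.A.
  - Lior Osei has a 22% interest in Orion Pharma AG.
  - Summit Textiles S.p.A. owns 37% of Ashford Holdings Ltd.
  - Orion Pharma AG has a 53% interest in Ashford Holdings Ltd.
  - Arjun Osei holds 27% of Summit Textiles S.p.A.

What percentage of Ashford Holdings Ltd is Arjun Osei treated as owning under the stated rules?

49.52%

By parent–child attribution (R1), Arjun Osei is treated as also owning Lior Osei's interest in Orion Pharma AG, giving 10% + 22% = 32%.
By parent–child attribution (R1), Arjun Osei is treated as also owning Lior Osei's interest in Summit Textiles S.p.A, giving 27% + 61% = 88%.
Chain via Orion Pharma AG (R2): 32% × 53% = 16.96% of Ashford Holdings Ltd.
Chain via Summit Textiles S.p.A. (R2): 88% × 37% = 32.56% of Ashford Holdings Ltd.
Aggregating (R3): 16.96% + 32.56% = 49.52%.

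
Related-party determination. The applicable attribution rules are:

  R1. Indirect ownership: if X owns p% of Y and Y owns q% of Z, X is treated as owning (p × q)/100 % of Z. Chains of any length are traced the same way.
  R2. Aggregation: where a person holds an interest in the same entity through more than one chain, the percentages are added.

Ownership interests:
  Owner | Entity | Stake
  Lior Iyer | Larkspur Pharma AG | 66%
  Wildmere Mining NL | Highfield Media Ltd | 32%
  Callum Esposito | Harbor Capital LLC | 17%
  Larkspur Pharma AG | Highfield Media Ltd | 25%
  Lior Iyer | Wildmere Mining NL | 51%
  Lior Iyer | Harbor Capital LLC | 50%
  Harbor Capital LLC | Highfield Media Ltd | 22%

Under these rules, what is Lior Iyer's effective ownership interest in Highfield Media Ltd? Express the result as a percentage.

Chain via Harbor Capital LLC (R1): 50% × 22% = 11% of Highfield Media Ltd.
Chain via Wildmere Mining NL (R1): 51% × 32% = 16.32% of Highfield Media Ltd.
Chain via Larkspur Pharma AG (R1): 66% × 25% = 16.5% of Highfield Media Ltd.
Aggregating (R2): 11% + 16.32% + 16.5% = 43.82%.

43.82%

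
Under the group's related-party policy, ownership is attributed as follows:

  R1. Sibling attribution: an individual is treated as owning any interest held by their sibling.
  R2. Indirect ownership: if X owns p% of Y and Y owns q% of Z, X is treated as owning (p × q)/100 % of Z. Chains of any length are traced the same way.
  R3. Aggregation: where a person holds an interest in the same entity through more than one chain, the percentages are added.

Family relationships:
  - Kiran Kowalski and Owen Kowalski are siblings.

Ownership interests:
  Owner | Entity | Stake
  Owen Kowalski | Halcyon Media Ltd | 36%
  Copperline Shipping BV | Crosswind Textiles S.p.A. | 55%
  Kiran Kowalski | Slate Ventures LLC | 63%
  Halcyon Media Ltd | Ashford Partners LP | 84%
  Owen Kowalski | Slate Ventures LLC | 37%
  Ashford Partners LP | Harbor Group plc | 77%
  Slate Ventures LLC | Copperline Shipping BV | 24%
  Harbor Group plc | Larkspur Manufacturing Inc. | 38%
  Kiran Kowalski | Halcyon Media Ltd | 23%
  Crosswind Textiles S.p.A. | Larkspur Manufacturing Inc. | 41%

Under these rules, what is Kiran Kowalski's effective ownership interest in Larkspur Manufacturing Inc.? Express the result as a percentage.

By sibling attribution (R1), Kiran Kowalski is treated as also owning Owen Kowalski's interest in Slate Ventures LLC, giving 63% + 37% = 100%.
By sibling attribution (R1), Kiran Kowalski is treated as also owning Owen Kowalski's interest in Halcyon Media Ltd, giving 23% + 36% = 59%.
Chain via Slate Ventures LLC → Copperline Shipping BV → Crosswind Textiles S.p.A. (R2): 100% × 24% × 55% × 41% = 5.412% of Larkspur Manufacturing Inc.
Chain via Halcyon Media Ltd → Ashford Partners LP → Harbor Group plc (R2): 59% × 84% × 77% × 38% = 14.501256% of Larkspur Manufacturing Inc.
Aggregating (R3): 5.412% + 14.501256% = 19.913256%.

19.913256%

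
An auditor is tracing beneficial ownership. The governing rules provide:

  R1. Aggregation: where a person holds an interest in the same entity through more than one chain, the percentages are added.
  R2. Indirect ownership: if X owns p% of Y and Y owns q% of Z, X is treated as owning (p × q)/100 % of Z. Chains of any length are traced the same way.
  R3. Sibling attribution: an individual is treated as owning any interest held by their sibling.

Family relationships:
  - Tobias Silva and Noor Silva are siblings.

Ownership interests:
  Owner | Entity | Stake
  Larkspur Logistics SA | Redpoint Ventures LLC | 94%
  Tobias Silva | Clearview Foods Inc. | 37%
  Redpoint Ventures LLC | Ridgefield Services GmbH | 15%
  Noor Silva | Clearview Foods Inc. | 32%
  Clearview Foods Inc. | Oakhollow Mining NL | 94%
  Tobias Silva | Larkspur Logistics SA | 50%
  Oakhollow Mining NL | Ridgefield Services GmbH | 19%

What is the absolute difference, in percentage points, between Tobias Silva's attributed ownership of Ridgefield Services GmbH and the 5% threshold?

By sibling attribution (R3), Tobias Silva is treated as also owning Noor Silva's interest in Clearview Foods Inc, giving 37% + 32% = 69%.
Chain via Clearview Foods Inc. → Oakhollow Mining NL (R2): 69% × 94% × 19% = 12.3234% of Ridgefield Services GmbH.
Chain via Larkspur Logistics SA → Redpoint Ventures LLC (R2): 50% × 94% × 15% = 7.05% of Ridgefield Services GmbH.
Aggregating (R1): 12.3234% + 7.05% = 19.3734%.
19.3734% exceeds the 5% threshold by 14.3734 percentage points.

14.3734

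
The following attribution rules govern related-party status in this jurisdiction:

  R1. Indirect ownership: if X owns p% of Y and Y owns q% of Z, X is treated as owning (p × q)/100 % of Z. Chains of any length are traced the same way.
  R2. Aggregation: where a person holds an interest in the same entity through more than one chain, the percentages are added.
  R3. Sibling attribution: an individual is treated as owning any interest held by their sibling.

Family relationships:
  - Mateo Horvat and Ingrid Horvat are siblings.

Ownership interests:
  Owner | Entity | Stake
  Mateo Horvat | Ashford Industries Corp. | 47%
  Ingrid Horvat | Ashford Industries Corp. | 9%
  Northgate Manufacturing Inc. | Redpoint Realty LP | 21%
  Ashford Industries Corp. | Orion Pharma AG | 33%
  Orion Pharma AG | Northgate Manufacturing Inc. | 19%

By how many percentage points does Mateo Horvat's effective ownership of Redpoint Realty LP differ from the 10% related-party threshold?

9.262648

By sibling attribution (R3), Mateo Horvat is treated as also owning Ingrid Horvat's interest in Ashford Industries Corp, giving 47% + 9% = 56%.
Chain via Ashford Industries Corp. → Orion Pharma AG → Northgate Manufacturing Inc. (R1): 56% × 33% × 19% × 21% = 0.737352% of Redpoint Realty LP.
0.737352% falls short of the 10% threshold by 9.262648 percentage points.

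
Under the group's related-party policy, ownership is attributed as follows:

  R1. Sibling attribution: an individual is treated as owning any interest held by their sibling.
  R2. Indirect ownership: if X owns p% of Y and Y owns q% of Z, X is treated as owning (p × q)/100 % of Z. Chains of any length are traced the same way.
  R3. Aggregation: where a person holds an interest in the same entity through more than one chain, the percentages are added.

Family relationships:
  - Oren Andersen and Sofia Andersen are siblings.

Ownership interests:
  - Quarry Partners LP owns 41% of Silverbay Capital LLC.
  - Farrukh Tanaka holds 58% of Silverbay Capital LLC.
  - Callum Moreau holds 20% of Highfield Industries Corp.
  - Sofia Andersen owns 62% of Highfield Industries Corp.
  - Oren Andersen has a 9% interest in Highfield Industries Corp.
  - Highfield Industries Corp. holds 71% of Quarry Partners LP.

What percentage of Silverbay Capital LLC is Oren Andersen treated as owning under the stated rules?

20.6681%

By sibling attribution (R1), Oren Andersen is treated as also owning Sofia Andersen's interest in Highfield Industries Corp, giving 9% + 62% = 71%.
Chain via Highfield Industries Corp. → Quarry Partners LP (R2): 71% × 71% × 41% = 20.6681% of Silverbay Capital LLC.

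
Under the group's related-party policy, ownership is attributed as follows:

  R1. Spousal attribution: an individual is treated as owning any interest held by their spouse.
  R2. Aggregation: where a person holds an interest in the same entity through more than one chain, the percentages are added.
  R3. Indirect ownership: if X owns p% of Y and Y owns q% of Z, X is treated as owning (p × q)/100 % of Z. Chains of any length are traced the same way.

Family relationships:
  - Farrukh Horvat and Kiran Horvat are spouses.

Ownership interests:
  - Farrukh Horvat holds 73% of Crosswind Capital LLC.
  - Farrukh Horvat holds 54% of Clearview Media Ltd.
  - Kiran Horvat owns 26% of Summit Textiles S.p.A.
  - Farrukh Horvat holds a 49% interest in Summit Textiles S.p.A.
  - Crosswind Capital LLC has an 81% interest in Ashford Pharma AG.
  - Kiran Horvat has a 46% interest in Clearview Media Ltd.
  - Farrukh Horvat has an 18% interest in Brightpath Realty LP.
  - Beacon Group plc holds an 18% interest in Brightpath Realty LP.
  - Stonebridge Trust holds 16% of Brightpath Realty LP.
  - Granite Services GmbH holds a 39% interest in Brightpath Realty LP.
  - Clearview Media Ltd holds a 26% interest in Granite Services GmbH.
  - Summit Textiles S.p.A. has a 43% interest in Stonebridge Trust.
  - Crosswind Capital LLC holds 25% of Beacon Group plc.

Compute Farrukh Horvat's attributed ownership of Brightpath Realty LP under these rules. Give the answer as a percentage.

36.585%

By spousal attribution (R1), Farrukh Horvat is treated as also owning Kiran Horvat's interest in Clearview Media Ltd, giving 54% + 46% = 100%.
By spousal attribution (R1), Farrukh Horvat is treated as also owning Kiran Horvat's interest in Summit Textiles S.p.A, giving 49% + 26% = 75%.
Chain via Crosswind Capital LLC → Beacon Group plc (R3): 73% × 25% × 18% = 3.285% of Brightpath Realty LP.
Chain via Clearview Media Ltd → Granite Services GmbH (R3): 100% × 26% × 39% = 10.14% of Brightpath Realty LP.
Chain via Summit Textiles S.p.A. → Stonebridge Trust (R3): 75% × 43% × 16% = 5.16% of Brightpath Realty LP.
Direct interest in Brightpath Realty LP: 18%.
Aggregating (R2): 3.285% + 10.14% + 5.16% + 18% = 36.585%.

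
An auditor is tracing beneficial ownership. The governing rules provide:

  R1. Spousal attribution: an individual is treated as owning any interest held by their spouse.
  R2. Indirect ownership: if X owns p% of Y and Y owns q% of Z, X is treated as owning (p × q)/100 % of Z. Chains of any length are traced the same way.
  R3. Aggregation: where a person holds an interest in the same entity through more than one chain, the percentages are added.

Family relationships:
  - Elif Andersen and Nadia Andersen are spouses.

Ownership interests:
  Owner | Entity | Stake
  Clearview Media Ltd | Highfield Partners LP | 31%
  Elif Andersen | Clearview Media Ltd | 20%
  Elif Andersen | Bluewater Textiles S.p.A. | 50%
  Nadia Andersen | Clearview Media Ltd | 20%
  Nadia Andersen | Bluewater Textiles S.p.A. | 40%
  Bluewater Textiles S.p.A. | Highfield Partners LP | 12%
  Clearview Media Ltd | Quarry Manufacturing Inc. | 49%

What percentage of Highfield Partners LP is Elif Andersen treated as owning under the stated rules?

23.2%

By spousal attribution (R1), Elif Andersen is treated as also owning Nadia Andersen's interest in Clearview Media Ltd, giving 20% + 20% = 40%.
By spousal attribution (R1), Elif Andersen is treated as also owning Nadia Andersen's interest in Bluewater Textiles S.p.A, giving 50% + 40% = 90%.
Chain via Clearview Media Ltd (R2): 40% × 31% = 12.4% of Highfield Partners LP.
Chain via Bluewater Textiles S.p.A. (R2): 90% × 12% = 10.8% of Highfield Partners LP.
Aggregating (R3): 12.4% + 10.8% = 23.2%.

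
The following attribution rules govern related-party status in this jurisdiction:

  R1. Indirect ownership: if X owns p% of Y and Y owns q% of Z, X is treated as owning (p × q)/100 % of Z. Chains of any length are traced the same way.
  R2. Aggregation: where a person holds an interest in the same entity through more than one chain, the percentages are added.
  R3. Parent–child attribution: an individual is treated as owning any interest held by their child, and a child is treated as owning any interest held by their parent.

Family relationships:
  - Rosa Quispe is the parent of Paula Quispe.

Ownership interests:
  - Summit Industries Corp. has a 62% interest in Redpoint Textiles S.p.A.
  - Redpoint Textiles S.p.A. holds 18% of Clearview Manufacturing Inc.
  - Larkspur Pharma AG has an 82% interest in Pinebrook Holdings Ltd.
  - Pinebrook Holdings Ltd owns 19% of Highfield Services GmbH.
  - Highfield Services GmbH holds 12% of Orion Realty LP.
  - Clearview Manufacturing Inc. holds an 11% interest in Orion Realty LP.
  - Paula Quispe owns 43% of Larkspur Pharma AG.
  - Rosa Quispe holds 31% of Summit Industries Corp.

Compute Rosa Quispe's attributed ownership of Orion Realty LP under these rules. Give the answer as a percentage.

By parent–child attribution (R3), Rosa Quispe is treated as owning Paula Quispe's 43% interest in Larkspur Pharma AG.
Chain via Summit Industries Corp. → Redpoint Textiles S.p.A. → Clearview Manufacturing Inc. (R1): 31% × 62% × 18% × 11% = 0.380556% of Orion Realty LP.
Chain via Larkspur Pharma AG → Pinebrook Holdings Ltd → Highfield Services GmbH (R1): 43% × 82% × 19% × 12% = 0.803928% of Orion Realty LP.
Aggregating (R2): 0.380556% + 0.803928% = 1.184484%.

1.184484%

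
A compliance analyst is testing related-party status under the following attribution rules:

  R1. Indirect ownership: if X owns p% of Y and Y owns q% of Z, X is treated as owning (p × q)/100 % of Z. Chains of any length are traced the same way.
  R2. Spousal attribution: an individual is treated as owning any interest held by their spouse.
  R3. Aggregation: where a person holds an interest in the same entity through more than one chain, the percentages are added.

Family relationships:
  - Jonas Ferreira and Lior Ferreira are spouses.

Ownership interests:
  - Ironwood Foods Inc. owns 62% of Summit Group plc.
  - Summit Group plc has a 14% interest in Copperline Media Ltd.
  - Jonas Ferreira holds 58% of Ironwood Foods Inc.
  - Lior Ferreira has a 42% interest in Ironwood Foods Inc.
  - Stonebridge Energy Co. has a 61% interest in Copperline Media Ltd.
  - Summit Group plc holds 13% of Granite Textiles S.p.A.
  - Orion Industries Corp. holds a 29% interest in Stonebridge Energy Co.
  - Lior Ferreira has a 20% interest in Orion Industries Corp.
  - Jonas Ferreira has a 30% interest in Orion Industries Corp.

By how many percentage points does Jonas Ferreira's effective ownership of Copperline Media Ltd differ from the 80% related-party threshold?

By spousal attribution (R2), Jonas Ferreira is treated as also owning Lior Ferreira's interest in Ironwood Foods Inc, giving 58% + 42% = 100%.
By spousal attribution (R2), Jonas Ferreira is treated as also owning Lior Ferreira's interest in Orion Industries Corp, giving 30% + 20% = 50%.
Chain via Ironwood Foods Inc. → Summit Group plc (R1): 100% × 62% × 14% = 8.68% of Copperline Media Ltd.
Chain via Orion Industries Corp. → Stonebridge Energy Co. (R1): 50% × 29% × 61% = 8.845% of Copperline Media Ltd.
Aggregating (R3): 8.68% + 8.845% = 17.525%.
17.525% falls short of the 80% threshold by 62.475 percentage points.

62.475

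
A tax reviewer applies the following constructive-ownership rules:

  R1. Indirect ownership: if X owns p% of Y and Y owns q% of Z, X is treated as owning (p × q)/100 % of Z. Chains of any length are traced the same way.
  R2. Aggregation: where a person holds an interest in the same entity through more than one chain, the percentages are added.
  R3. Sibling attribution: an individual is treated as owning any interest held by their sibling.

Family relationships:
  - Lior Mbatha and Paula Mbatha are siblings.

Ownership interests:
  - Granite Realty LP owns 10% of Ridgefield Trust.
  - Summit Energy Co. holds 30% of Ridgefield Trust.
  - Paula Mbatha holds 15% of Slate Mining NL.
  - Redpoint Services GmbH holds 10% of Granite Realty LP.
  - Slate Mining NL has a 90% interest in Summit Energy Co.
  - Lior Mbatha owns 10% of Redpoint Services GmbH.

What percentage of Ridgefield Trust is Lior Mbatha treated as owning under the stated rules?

By sibling attribution (R3), Lior Mbatha is treated as owning Paula Mbatha's 15% interest in Slate Mining NL.
Chain via Redpoint Services GmbH → Granite Realty LP (R1): 10% × 10% × 10% = 0.1% of Ridgefield Trust.
Chain via Slate Mining NL → Summit Energy Co. (R1): 15% × 90% × 30% = 4.05% of Ridgefield Trust.
Aggregating (R2): 0.1% + 4.05% = 4.15%.

4.15%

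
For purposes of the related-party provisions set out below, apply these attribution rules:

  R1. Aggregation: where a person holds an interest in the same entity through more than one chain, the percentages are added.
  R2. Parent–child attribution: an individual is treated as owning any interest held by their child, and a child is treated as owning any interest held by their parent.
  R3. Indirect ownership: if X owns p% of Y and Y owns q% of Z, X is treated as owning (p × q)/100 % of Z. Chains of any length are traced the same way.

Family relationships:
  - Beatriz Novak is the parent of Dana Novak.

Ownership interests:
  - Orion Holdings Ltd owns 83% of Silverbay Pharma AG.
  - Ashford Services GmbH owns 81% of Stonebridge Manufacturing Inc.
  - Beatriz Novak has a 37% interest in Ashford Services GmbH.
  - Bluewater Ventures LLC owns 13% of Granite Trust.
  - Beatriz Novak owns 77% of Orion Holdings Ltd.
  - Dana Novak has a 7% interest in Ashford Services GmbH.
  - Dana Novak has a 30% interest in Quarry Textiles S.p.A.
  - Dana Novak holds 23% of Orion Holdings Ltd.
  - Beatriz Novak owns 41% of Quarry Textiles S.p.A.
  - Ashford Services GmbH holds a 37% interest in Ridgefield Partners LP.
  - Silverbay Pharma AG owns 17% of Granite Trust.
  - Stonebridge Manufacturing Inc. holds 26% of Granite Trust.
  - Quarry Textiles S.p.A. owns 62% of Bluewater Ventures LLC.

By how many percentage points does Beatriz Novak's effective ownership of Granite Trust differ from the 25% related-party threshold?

By parent–child attribution (R2), Beatriz Novak is treated as also owning Dana Novak's interest in Quarry Textiles S.p.A, giving 41% + 30% = 71%.
By parent–child attribution (R2), Beatriz Novak is treated as also owning Dana Novak's interest in Orion Holdings Ltd, giving 77% + 23% = 100%.
By parent–child attribution (R2), Beatriz Novak is treated as also owning Dana Novak's interest in Ashford Services GmbH, giving 37% + 7% = 44%.
Chain via Quarry Textiles S.p.A. → Bluewater Ventures LLC (R3): 71% × 62% × 13% = 5.7226% of Granite Trust.
Chain via Orion Holdings Ltd → Silverbay Pharma AG (R3): 100% × 83% × 17% = 14.11% of Granite Trust.
Chain via Ashford Services GmbH → Stonebridge Manufacturing Inc. (R3): 44% × 81% × 26% = 9.2664% of Granite Trust.
Aggregating (R1): 5.7226% + 14.11% + 9.2664% = 29.099%.
29.099% exceeds the 25% threshold by 4.099 percentage points.

4.099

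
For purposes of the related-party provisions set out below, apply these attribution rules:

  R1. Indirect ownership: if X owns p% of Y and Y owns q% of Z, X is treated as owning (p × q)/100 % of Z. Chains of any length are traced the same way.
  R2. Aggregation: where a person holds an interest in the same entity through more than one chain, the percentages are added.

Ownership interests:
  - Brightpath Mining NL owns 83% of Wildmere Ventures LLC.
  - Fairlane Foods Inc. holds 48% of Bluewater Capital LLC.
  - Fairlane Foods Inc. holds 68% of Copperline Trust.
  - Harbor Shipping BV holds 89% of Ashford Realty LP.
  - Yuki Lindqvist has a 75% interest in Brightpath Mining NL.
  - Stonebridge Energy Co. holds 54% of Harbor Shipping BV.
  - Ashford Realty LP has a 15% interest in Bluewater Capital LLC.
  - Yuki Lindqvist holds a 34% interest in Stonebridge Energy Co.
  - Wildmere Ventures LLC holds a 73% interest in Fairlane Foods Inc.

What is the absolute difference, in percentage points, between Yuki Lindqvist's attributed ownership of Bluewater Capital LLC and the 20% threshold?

4.26346

Chain via Brightpath Mining NL → Wildmere Ventures LLC → Fairlane Foods Inc. (R1): 75% × 83% × 73% × 48% = 21.8124% of Bluewater Capital LLC.
Chain via Stonebridge Energy Co. → Harbor Shipping BV → Ashford Realty LP (R1): 34% × 54% × 89% × 15% = 2.45106% of Bluewater Capital LLC.
Aggregating (R2): 21.8124% + 2.45106% = 24.26346%.
24.26346% exceeds the 20% threshold by 4.26346 percentage points.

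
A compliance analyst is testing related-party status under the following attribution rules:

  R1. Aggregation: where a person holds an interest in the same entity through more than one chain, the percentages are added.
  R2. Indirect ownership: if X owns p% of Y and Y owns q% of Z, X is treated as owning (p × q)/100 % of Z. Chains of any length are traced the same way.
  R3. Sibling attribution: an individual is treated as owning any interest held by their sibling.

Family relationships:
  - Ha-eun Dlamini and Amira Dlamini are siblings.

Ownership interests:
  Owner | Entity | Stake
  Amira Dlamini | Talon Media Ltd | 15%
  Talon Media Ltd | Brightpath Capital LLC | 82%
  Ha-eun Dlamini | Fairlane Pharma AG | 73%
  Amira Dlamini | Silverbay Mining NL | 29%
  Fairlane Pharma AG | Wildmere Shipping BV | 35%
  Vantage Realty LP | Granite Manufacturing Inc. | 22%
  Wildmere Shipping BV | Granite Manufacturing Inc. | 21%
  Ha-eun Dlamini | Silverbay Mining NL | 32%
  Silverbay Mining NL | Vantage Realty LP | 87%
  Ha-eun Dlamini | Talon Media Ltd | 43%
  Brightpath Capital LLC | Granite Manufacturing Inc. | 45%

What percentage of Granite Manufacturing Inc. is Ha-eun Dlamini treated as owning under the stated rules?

38.4429%

By sibling attribution (R3), Ha-eun Dlamini is treated as also owning Amira Dlamini's interest in Silverbay Mining NL, giving 32% + 29% = 61%.
By sibling attribution (R3), Ha-eun Dlamini is treated as also owning Amira Dlamini's interest in Talon Media Ltd, giving 43% + 15% = 58%.
Chain via Fairlane Pharma AG → Wildmere Shipping BV (R2): 73% × 35% × 21% = 5.3655% of Granite Manufacturing Inc.
Chain via Silverbay Mining NL → Vantage Realty LP (R2): 61% × 87% × 22% = 11.6754% of Granite Manufacturing Inc.
Chain via Talon Media Ltd → Brightpath Capital LLC (R2): 58% × 82% × 45% = 21.402% of Granite Manufacturing Inc.
Aggregating (R1): 5.3655% + 11.6754% + 21.402% = 38.4429%.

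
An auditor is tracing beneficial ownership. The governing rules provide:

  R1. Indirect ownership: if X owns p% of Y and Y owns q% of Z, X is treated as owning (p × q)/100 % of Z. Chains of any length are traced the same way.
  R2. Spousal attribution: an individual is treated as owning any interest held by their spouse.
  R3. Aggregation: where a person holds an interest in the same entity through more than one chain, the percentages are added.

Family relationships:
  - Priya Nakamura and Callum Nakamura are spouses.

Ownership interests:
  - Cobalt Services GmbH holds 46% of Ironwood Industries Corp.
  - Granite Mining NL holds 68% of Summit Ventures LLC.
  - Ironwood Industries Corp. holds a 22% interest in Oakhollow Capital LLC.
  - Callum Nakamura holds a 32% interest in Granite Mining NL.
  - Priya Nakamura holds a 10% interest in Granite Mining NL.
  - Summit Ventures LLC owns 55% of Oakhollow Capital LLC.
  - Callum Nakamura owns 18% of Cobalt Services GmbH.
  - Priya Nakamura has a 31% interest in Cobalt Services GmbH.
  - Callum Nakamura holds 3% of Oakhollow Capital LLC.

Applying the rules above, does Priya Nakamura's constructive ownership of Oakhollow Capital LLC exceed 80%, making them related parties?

By spousal attribution (R2), Priya Nakamura is treated as also owning Callum Nakamura's interest in Cobalt Services GmbH, giving 31% + 18% = 49%.
By spousal attribution (R2), Priya Nakamura is treated as also owning Callum Nakamura's interest in Granite Mining NL, giving 10% + 32% = 42%.
By spousal attribution (R2), Priya Nakamura is treated as owning Callum Nakamura's 3% interest in Oakhollow Capital LLC.
Chain via Cobalt Services GmbH → Ironwood Industries Corp. (R1): 49% × 46% × 22% = 4.9588% of Oakhollow Capital LLC.
Chain via Granite Mining NL → Summit Ventures LLC (R1): 42% × 68% × 55% = 15.708% of Oakhollow Capital LLC.
Direct interest in Oakhollow Capital LLC: 3%.
Aggregating (R3): 4.9588% + 15.708% + 3% = 23.6668%.
23.6668% does not exceed the 80% threshold, so Priya is not a related party to Oakhollow Capital LLC.

No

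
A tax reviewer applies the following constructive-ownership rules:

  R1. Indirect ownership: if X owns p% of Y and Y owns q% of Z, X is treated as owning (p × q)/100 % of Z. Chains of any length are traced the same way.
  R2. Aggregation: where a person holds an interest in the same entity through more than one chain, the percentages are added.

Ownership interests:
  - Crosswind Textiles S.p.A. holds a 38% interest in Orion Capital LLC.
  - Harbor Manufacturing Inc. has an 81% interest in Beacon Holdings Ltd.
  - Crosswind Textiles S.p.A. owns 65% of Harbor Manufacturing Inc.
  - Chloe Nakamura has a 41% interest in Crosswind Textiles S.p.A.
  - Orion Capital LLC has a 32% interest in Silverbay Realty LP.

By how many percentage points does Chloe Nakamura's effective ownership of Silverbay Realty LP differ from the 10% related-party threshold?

Chain via Crosswind Textiles S.p.A. → Orion Capital LLC (R1): 41% × 38% × 32% = 4.9856% of Silverbay Realty LP.
4.9856% falls short of the 10% threshold by 5.0144 percentage points.

5.0144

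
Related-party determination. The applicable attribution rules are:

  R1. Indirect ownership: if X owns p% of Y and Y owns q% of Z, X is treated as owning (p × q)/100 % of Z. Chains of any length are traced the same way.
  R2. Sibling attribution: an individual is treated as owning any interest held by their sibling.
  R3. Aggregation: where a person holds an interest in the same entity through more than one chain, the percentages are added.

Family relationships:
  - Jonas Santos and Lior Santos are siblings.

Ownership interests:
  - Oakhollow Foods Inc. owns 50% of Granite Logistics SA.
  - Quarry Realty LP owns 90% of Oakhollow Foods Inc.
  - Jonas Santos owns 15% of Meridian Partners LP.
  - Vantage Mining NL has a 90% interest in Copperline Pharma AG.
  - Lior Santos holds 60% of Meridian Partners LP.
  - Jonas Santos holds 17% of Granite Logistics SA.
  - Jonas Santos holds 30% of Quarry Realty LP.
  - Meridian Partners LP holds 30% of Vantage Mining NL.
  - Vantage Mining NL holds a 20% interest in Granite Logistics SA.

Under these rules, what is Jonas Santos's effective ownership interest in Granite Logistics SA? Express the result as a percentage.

35%

By sibling attribution (R2), Jonas Santos is treated as also owning Lior Santos's interest in Meridian Partners LP, giving 15% + 60% = 75%.
Chain via Meridian Partners LP → Vantage Mining NL (R1): 75% × 30% × 20% = 4.5% of Granite Logistics SA.
Chain via Quarry Realty LP → Oakhollow Foods Inc. (R1): 30% × 90% × 50% = 13.5% of Granite Logistics SA.
Direct interest in Granite Logistics SA: 17%.
Aggregating (R3): 4.5% + 13.5% + 17% = 35%.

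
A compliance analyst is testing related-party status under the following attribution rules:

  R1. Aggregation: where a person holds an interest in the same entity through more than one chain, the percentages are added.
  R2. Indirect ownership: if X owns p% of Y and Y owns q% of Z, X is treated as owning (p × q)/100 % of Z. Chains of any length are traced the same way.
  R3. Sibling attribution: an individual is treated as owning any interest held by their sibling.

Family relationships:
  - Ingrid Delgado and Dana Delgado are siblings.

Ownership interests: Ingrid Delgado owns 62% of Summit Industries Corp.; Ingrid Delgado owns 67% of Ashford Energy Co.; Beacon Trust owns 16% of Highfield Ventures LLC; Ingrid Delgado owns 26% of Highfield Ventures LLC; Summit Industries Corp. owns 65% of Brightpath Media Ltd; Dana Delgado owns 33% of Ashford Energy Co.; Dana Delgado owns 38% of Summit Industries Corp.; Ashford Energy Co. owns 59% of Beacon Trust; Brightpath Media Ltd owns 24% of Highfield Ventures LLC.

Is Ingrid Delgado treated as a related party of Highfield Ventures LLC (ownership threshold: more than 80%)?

By sibling attribution (R3), Ingrid Delgado is treated as also owning Dana Delgado's interest in Summit Industries Corp, giving 62% + 38% = 100%.
By sibling attribution (R3), Ingrid Delgado is treated as also owning Dana Delgado's interest in Ashford Energy Co, giving 67% + 33% = 100%.
Chain via Summit Industries Corp. → Brightpath Media Ltd (R2): 100% × 65% × 24% = 15.6% of Highfield Ventures LLC.
Chain via Ashford Energy Co. → Beacon Trust (R2): 100% × 59% × 16% = 9.44% of Highfield Ventures LLC.
Direct interest in Highfield Ventures LLC: 26%.
Aggregating (R1): 15.6% + 9.44% + 26% = 51.04%.
51.04% does not exceed the 80% threshold, so Ingrid is not a related party to Highfield Ventures LLC.

No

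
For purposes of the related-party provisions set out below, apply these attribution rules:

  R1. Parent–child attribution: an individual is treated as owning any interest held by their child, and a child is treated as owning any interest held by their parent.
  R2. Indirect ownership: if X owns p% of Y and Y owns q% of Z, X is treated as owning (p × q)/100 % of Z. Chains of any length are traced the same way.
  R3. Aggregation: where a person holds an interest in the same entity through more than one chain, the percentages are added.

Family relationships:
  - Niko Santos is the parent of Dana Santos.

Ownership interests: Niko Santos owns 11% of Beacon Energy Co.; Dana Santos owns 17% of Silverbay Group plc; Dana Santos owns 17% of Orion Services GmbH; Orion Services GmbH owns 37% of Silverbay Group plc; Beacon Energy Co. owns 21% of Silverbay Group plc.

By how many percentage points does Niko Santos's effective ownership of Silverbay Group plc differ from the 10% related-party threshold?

By parent–child attribution (R1), Niko Santos is treated as owning Dana Santos's 17% interest in Orion Services GmbH.
By parent–child attribution (R1), Niko Santos is treated as owning Dana Santos's 17% interest in Silverbay Group plc.
Chain via Beacon Energy Co. (R2): 11% × 21% = 2.31% of Silverbay Group plc.
Chain via Orion Services GmbH (R2): 17% × 37% = 6.29% of Silverbay Group plc.
Direct interest in Silverbay Group plc: 17%.
Aggregating (R3): 2.31% + 6.29% + 17% = 25.6%.
25.6% exceeds the 10% threshold by 15.6 percentage points.

15.6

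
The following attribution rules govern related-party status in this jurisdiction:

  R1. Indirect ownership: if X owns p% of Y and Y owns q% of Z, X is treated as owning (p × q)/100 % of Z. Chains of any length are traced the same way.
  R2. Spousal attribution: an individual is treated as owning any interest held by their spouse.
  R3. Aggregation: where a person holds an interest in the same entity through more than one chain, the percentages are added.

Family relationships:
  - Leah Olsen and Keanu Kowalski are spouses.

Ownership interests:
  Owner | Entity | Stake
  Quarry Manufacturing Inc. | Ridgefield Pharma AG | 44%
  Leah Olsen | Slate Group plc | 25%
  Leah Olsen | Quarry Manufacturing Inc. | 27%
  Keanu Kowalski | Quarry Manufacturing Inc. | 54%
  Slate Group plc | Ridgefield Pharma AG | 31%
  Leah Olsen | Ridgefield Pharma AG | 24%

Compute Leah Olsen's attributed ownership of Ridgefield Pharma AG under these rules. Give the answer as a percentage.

By spousal attribution (R2), Leah Olsen is treated as also owning Keanu Kowalski's interest in Quarry Manufacturing Inc, giving 27% + 54% = 81%.
Chain via Slate Group plc (R1): 25% × 31% = 7.75% of Ridgefield Pharma AG.
Chain via Quarry Manufacturing Inc. (R1): 81% × 44% = 35.64% of Ridgefield Pharma AG.
Direct interest in Ridgefield Pharma AG: 24%.
Aggregating (R3): 7.75% + 35.64% + 24% = 67.39%.

67.39%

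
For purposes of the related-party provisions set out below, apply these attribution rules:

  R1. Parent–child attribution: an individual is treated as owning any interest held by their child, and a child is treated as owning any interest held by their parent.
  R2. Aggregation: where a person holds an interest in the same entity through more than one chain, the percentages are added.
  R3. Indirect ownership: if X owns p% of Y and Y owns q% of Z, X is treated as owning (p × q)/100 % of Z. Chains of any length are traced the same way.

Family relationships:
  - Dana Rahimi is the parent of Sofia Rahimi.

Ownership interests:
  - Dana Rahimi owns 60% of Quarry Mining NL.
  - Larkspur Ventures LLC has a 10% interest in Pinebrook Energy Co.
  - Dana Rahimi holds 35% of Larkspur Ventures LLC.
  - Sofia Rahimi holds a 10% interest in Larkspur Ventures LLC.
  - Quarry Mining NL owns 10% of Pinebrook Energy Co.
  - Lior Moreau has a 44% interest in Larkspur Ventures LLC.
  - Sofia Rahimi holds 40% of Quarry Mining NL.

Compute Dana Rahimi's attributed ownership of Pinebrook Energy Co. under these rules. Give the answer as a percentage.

14.5%

By parent–child attribution (R1), Dana Rahimi is treated as also owning Sofia Rahimi's interest in Larkspur Ventures LLC, giving 35% + 10% = 45%.
By parent–child attribution (R1), Dana Rahimi is treated as also owning Sofia Rahimi's interest in Quarry Mining NL, giving 60% + 40% = 100%.
Chain via Larkspur Ventures LLC (R3): 45% × 10% = 4.5% of Pinebrook Energy Co.
Chain via Quarry Mining NL (R3): 100% × 10% = 10% of Pinebrook Energy Co.
Aggregating (R2): 4.5% + 10% = 14.5%.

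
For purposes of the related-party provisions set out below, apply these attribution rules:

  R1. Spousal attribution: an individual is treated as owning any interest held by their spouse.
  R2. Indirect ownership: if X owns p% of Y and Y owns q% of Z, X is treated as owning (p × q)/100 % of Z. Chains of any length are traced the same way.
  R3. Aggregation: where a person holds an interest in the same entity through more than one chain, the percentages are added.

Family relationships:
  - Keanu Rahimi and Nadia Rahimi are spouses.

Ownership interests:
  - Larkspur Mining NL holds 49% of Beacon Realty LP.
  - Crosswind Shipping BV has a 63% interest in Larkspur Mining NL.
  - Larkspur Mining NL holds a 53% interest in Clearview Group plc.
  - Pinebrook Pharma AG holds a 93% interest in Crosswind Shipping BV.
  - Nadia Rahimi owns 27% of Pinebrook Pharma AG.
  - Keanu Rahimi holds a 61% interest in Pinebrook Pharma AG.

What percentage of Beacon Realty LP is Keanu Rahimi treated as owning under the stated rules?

25.264008%

By spousal attribution (R1), Keanu Rahimi is treated as also owning Nadia Rahimi's interest in Pinebrook Pharma AG, giving 61% + 27% = 88%.
Chain via Pinebrook Pharma AG → Crosswind Shipping BV → Larkspur Mining NL (R2): 88% × 93% × 63% × 49% = 25.264008% of Beacon Realty LP.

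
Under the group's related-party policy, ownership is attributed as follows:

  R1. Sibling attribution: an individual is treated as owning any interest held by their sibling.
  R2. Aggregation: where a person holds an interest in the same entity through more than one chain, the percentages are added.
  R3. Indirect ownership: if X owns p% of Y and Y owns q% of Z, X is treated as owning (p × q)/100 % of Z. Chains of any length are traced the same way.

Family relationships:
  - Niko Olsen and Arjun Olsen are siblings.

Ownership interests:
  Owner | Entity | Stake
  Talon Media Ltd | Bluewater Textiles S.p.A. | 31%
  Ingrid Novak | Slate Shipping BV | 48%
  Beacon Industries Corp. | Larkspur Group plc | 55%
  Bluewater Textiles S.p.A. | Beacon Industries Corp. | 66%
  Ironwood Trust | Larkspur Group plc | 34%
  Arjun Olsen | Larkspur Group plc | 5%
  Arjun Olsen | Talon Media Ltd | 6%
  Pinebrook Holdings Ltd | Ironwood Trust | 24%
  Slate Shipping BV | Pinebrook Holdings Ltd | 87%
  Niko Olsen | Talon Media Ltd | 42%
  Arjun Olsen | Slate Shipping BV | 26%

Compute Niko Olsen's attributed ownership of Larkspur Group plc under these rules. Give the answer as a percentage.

12.247232%

By sibling attribution (R1), Niko Olsen is treated as also owning Arjun Olsen's interest in Talon Media Ltd, giving 42% + 6% = 48%.
By sibling attribution (R1), Niko Olsen is treated as owning Arjun Olsen's 26% interest in Slate Shipping BV.
By sibling attribution (R1), Niko Olsen is treated as owning Arjun Olsen's 5% interest in Larkspur Group plc.
Chain via Talon Media Ltd → Bluewater Textiles S.p.A. → Beacon Industries Corp. (R3): 48% × 31% × 66% × 55% = 5.40144% of Larkspur Group plc.
Chain via Slate Shipping BV → Pinebrook Holdings Ltd → Ironwood Trust (R3): 26% × 87% × 24% × 34% = 1.845792% of Larkspur Group plc.
Direct interest in Larkspur Group plc: 5%.
Aggregating (R2): 5.40144% + 1.845792% + 5% = 12.247232%.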